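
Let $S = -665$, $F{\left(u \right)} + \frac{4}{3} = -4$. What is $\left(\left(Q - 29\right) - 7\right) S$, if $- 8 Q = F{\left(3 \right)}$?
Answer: $\frac{70490}{3} \approx 23497.0$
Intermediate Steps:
$F{\left(u \right)} = - \frac{16}{3}$ ($F{\left(u \right)} = - \frac{4}{3} - 4 = - \frac{16}{3}$)
$Q = \frac{2}{3}$ ($Q = \left(- \frac{1}{8}\right) \left(- \frac{16}{3}\right) = \frac{2}{3} \approx 0.66667$)
$\left(\left(Q - 29\right) - 7\right) S = \left(\left(\frac{2}{3} - 29\right) - 7\right) \left(-665\right) = \left(- \frac{85}{3} - 7\right) \left(-665\right) = \left(- \frac{106}{3}\right) \left(-665\right) = \frac{70490}{3}$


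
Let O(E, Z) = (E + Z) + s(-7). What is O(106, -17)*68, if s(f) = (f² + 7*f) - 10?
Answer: 5372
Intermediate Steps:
s(f) = -10 + f² + 7*f
O(E, Z) = -10 + E + Z (O(E, Z) = (E + Z) + (-10 + (-7)² + 7*(-7)) = (E + Z) + (-10 + 49 - 49) = (E + Z) - 10 = -10 + E + Z)
O(106, -17)*68 = (-10 + 106 - 17)*68 = 79*68 = 5372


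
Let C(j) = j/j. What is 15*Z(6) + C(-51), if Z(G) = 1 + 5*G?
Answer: 466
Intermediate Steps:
C(j) = 1
15*Z(6) + C(-51) = 15*(1 + 5*6) + 1 = 15*(1 + 30) + 1 = 15*31 + 1 = 465 + 1 = 466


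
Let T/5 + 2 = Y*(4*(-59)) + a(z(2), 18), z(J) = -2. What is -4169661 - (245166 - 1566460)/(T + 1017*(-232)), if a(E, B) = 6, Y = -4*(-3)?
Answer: -521383411409/125042 ≈ -4.1697e+6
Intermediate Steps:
Y = 12
T = -14140 (T = -10 + 5*(12*(4*(-59)) + 6) = -10 + 5*(12*(-236) + 6) = -10 + 5*(-2832 + 6) = -10 + 5*(-2826) = -10 - 14130 = -14140)
-4169661 - (245166 - 1566460)/(T + 1017*(-232)) = -4169661 - (245166 - 1566460)/(-14140 + 1017*(-232)) = -4169661 - (-1321294)/(-14140 - 235944) = -4169661 - (-1321294)/(-250084) = -4169661 - (-1321294)*(-1)/250084 = -4169661 - 1*660647/125042 = -4169661 - 660647/125042 = -521383411409/125042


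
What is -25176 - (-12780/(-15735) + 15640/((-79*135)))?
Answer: -56330264036/2237517 ≈ -25175.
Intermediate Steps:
-25176 - (-12780/(-15735) + 15640/((-79*135))) = -25176 - (-12780*(-1/15735) + 15640/(-10665)) = -25176 - (852/1049 + 15640*(-1/10665)) = -25176 - (852/1049 - 3128/2133) = -25176 - 1*(-1463956/2237517) = -25176 + 1463956/2237517 = -56330264036/2237517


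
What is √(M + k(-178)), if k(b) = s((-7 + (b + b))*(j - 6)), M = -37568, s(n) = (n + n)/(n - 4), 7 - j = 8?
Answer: I*√241788617558/2537 ≈ 193.82*I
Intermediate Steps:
j = -1 (j = 7 - 1*8 = 7 - 8 = -1)
s(n) = 2*n/(-4 + n) (s(n) = (2*n)/(-4 + n) = 2*n/(-4 + n))
k(b) = 2*(49 - 14*b)/(45 - 14*b) (k(b) = 2*((-7 + (b + b))*(-1 - 6))/(-4 + (-7 + (b + b))*(-1 - 6)) = 2*((-7 + 2*b)*(-7))/(-4 + (-7 + 2*b)*(-7)) = 2*(49 - 14*b)/(-4 + (49 - 14*b)) = 2*(49 - 14*b)/(45 - 14*b))
√(M + k(-178)) = √(-37568 + 14*(7 - 2*(-178))/(45 - 14*(-178))) = √(-37568 + 14*(7 + 356)/(45 + 2492)) = √(-37568 + 14*363/2537) = √(-37568 + 14*(1/2537)*363) = √(-37568 + 5082/2537) = √(-95304934/2537) = I*√241788617558/2537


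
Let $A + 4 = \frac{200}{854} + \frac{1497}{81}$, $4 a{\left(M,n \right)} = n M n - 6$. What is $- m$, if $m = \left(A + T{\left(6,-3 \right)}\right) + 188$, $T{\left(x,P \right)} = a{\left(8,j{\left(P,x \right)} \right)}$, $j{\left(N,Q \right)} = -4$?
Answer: $- \frac{5377487}{23058} \approx -233.22$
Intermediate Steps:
$a{\left(M,n \right)} = - \frac{3}{2} + \frac{M n^{2}}{4}$ ($a{\left(M,n \right)} = \frac{n M n - 6}{4} = \frac{M n n - 6}{4} = \frac{M n^{2} - 6}{4} = \frac{-6 + M n^{2}}{4} = - \frac{3}{2} + \frac{M n^{2}}{4}$)
$T{\left(x,P \right)} = \frac{61}{2}$ ($T{\left(x,P \right)} = - \frac{3}{2} + \frac{1}{4} \cdot 8 \left(-4\right)^{2} = - \frac{3}{2} + \frac{1}{4} \cdot 8 \cdot 16 = - \frac{3}{2} + 32 = \frac{61}{2}$)
$A = \frac{169657}{11529}$ ($A = -4 + \left(\frac{200}{854} + \frac{1497}{81}\right) = -4 + \left(200 \cdot \frac{1}{854} + 1497 \cdot \frac{1}{81}\right) = -4 + \left(\frac{100}{427} + \frac{499}{27}\right) = -4 + \frac{215773}{11529} = \frac{169657}{11529} \approx 14.716$)
$m = \frac{5377487}{23058}$ ($m = \left(\frac{169657}{11529} + \frac{61}{2}\right) + 188 = \frac{1042583}{23058} + 188 = \frac{5377487}{23058} \approx 233.22$)
$- m = \left(-1\right) \frac{5377487}{23058} = - \frac{5377487}{23058}$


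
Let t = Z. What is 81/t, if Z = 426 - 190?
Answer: 81/236 ≈ 0.34322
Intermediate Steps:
Z = 236
t = 236
81/t = 81/236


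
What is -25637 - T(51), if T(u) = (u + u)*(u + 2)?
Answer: -31043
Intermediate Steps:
T(u) = 2*u*(2 + u) (T(u) = (2*u)*(2 + u) = 2*u*(2 + u))
-25637 - T(51) = -25637 - 2*51*(2 + 51) = -25637 - 2*51*53 = -25637 - 1*5406 = -25637 - 5406 = -31043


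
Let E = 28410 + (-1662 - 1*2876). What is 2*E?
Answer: 47744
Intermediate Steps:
E = 23872 (E = 28410 + (-1662 - 2876) = 28410 - 4538 = 23872)
2*E = 2*23872 = 47744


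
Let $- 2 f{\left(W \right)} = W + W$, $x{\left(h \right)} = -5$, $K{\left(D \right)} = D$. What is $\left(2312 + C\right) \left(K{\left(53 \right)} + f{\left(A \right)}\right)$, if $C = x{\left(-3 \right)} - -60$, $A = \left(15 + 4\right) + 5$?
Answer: $68643$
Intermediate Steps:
$A = 24$ ($A = 19 + 5 = 24$)
$C = 55$ ($C = -5 - -60 = -5 + 60 = 55$)
$f{\left(W \right)} = - W$ ($f{\left(W \right)} = - \frac{W + W}{2} = - \frac{2 W}{2} = - W$)
$\left(2312 + C\right) \left(K{\left(53 \right)} + f{\left(A \right)}\right) = \left(2312 + 55\right) \left(53 - 24\right) = 2367 \left(53 - 24\right) = 2367 \cdot 29 = 68643$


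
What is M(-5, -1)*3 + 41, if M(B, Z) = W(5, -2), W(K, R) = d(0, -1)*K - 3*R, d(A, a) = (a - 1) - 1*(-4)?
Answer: 89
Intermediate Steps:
d(A, a) = 3 + a (d(A, a) = (-1 + a) + 4 = 3 + a)
W(K, R) = -3*R + 2*K (W(K, R) = (3 - 1)*K - 3*R = 2*K - 3*R = -3*R + 2*K)
M(B, Z) = 16 (M(B, Z) = -3*(-2) + 2*5 = 6 + 10 = 16)
M(-5, -1)*3 + 41 = 16*3 + 41 = 48 + 41 = 89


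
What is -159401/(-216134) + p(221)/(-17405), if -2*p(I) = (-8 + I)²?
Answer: 3838633064/1880906135 ≈ 2.0408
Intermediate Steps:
p(I) = -(-8 + I)²/2
-159401/(-216134) + p(221)/(-17405) = -159401/(-216134) - (-8 + 221)²/2/(-17405) = -159401*(-1/216134) - ½*213²*(-1/17405) = 159401/216134 - ½*45369*(-1/17405) = 159401/216134 - 45369/2*(-1/17405) = 159401/216134 + 45369/34810 = 3838633064/1880906135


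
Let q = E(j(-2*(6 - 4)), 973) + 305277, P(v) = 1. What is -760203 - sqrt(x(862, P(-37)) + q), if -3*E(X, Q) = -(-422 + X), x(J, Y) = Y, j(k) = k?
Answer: -760203 - 12*sqrt(2119) ≈ -7.6076e+5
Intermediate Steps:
E(X, Q) = -422/3 + X/3 (E(X, Q) = -(-1)*(-422 + X)/3 = -(422 - X)/3 = -422/3 + X/3)
q = 305135 (q = (-422/3 + (-2*(6 - 4))/3) + 305277 = (-422/3 + (-2*2)/3) + 305277 = (-422/3 + (1/3)*(-4)) + 305277 = (-422/3 - 4/3) + 305277 = -142 + 305277 = 305135)
-760203 - sqrt(x(862, P(-37)) + q) = -760203 - sqrt(1 + 305135) = -760203 - sqrt(305136) = -760203 - 12*sqrt(2119)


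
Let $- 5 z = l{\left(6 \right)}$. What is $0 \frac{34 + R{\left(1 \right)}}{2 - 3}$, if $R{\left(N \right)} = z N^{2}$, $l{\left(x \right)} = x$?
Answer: $0$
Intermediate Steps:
$z = - \frac{6}{5}$ ($z = \left(- \frac{1}{5}\right) 6 = - \frac{6}{5} \approx -1.2$)
$R{\left(N \right)} = - \frac{6 N^{2}}{5}$
$0 \frac{34 + R{\left(1 \right)}}{2 - 3} = 0 \frac{34 - \frac{6 \cdot 1^{2}}{5}}{2 - 3} = 0 \frac{34 - \frac{6}{5}}{-1} = 0 \left(34 - \frac{6}{5}\right) \left(-1\right) = 0 \cdot \frac{164}{5} \left(-1\right) = 0 \left(- \frac{164}{5}\right) = 0$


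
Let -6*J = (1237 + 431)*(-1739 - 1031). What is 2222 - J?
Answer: -767838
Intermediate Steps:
J = 770060 (J = -(1237 + 431)*(-1739 - 1031)/6 = -278*(-2770) = -⅙*(-4620360) = 770060)
2222 - J = 2222 - 1*770060 = 2222 - 770060 = -767838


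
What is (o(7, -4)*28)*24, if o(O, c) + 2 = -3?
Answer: -3360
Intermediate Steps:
o(O, c) = -5 (o(O, c) = -2 - 3 = -5)
(o(7, -4)*28)*24 = -5*28*24 = -140*24 = -3360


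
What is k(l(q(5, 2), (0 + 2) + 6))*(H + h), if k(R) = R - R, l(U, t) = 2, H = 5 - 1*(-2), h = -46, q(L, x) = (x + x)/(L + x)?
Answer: 0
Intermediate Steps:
q(L, x) = 2*x/(L + x) (q(L, x) = (2*x)/(L + x) = 2*x/(L + x))
H = 7 (H = 5 + 2 = 7)
k(R) = 0
k(l(q(5, 2), (0 + 2) + 6))*(H + h) = 0*(7 - 46) = 0*(-39) = 0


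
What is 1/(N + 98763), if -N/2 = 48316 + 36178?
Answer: -1/70225 ≈ -1.4240e-5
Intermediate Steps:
N = -168988 (N = -2*(48316 + 36178) = -2*84494 = -168988)
1/(N + 98763) = 1/(-168988 + 98763) = 1/(-70225) = -1/70225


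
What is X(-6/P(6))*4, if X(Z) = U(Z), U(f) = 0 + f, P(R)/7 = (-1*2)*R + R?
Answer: 4/7 ≈ 0.57143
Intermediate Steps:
P(R) = -7*R (P(R) = 7*((-1*2)*R + R) = 7*(-2*R + R) = 7*(-R) = -7*R)
U(f) = f
X(Z) = Z
X(-6/P(6))*4 = -6/((-7*6))*4 = -6/(-42)*4 = -6*(-1/42)*4 = (⅐)*4 = 4/7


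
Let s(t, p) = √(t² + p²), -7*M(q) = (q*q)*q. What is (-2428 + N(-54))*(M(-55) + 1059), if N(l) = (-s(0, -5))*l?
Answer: -375034504/7 ≈ -5.3576e+7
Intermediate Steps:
M(q) = -q³/7 (M(q) = -q*q*q/7 = -q²*q/7 = -q³/7)
s(t, p) = √(p² + t²)
N(l) = -5*l (N(l) = (-√((-5)² + 0²))*l = (-√(25 + 0))*l = (-√25)*l = (-1*5)*l = -5*l)
(-2428 + N(-54))*(M(-55) + 1059) = (-2428 - 5*(-54))*(-⅐*(-55)³ + 1059) = (-2428 + 270)*(-⅐*(-166375) + 1059) = -2158*(166375/7 + 1059) = -2158*173788/7 = -375034504/7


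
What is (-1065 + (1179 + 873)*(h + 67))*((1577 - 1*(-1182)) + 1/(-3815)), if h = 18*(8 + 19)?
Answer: 11932759850544/3815 ≈ 3.1279e+9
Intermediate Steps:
h = 486 (h = 18*27 = 486)
(-1065 + (1179 + 873)*(h + 67))*((1577 - 1*(-1182)) + 1/(-3815)) = (-1065 + (1179 + 873)*(486 + 67))*((1577 - 1*(-1182)) + 1/(-3815)) = (-1065 + 2052*553)*((1577 + 1182) - 1/3815) = (-1065 + 1134756)*(2759 - 1/3815) = 1133691*(10525584/3815) = 11932759850544/3815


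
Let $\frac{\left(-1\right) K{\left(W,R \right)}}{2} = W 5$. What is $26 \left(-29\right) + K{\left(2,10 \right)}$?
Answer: $-774$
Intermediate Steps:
$K{\left(W,R \right)} = - 10 W$ ($K{\left(W,R \right)} = - 2 W 5 = - 2 \cdot 5 W = - 10 W$)
$26 \left(-29\right) + K{\left(2,10 \right)} = 26 \left(-29\right) - 20 = -754 - 20 = -774$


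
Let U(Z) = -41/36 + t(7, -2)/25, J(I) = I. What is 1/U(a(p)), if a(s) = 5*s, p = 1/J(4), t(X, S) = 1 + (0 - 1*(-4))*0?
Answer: -900/989 ≈ -0.91001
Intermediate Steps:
t(X, S) = 1 (t(X, S) = 1 + (0 + 4)*0 = 1 + 4*0 = 1 + 0 = 1)
p = 1/4 ≈ 0.25000
U(Z) = -989/900 (U(Z) = -41/36 + 1/25 = -989/900)
1/U(a(p)) = 1/(-989/900) = -900/989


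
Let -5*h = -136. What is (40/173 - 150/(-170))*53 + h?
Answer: 1267851/14705 ≈ 86.219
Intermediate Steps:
h = 136/5 (h = -⅕*(-136) = 136/5 ≈ 27.200)
(40/173 - 150/(-170))*53 + h = (40/173 - 150/(-170))*53 + 136/5 = (40*(1/173) - 150*(-1/170))*53 + 136/5 = (40/173 + 15/17)*53 + 136/5 = (3275/2941)*53 + 136/5 = 173575/2941 + 136/5 = 1267851/14705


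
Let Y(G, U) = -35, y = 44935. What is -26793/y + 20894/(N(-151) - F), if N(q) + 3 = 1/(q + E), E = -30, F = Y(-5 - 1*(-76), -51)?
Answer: 169780653827/260218585 ≈ 652.45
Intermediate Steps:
F = -35
N(q) = -3 + 1/(-30 + q) (N(q) = -3 + 1/(q - 30) = -3 + 1/(-30 + q))
-26793/y + 20894/(N(-151) - F) = -26793/44935 + 20894/((91 - 3*(-151))/(-30 - 151) - 1*(-35)) = -26793*1/44935 + 20894/((91 + 453)/(-181) + 35) = -26793/44935 + 20894/(-1/181*544 + 35) = -26793/44935 + 20894/(-544/181 + 35) = -26793/44935 + 20894/(5791/181) = -26793/44935 + 20894*(181/5791) = -26793/44935 + 3781814/5791 = 169780653827/260218585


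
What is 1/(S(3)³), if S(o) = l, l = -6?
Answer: -1/216 ≈ -0.0046296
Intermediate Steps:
S(o) = -6
1/(S(3)³) = 1/((-6)³) = 1/(-216) = -1/216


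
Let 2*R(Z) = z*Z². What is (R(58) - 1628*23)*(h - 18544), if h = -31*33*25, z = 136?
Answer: -8440317652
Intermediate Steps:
R(Z) = 68*Z² (R(Z) = (136*Z²)/2 = 68*Z²)
h = -25575 (h = -1023*25 = -25575)
(R(58) - 1628*23)*(h - 18544) = (68*58² - 1628*23)*(-25575 - 18544) = (68*3364 - 37444)*(-44119) = (228752 - 37444)*(-44119) = 191308*(-44119) = -8440317652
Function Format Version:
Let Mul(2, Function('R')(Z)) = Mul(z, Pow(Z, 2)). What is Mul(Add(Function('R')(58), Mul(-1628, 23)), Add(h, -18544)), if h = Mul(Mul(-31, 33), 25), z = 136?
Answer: -8440317652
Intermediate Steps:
Function('R')(Z) = Mul(68, Pow(Z, 2)) (Function('R')(Z) = Mul(Rational(1, 2), Mul(136, Pow(Z, 2))) = Mul(68, Pow(Z, 2)))
h = -25575 (h = Mul(-1023, 25) = -25575)
Mul(Add(Function('R')(58), Mul(-1628, 23)), Add(h, -18544)) = Mul(Add(Mul(68, Pow(58, 2)), Mul(-1628, 23)), Add(-25575, -18544)) = Mul(Add(Mul(68, 3364), -37444), -44119) = Mul(Add(228752, -37444), -44119) = Mul(191308, -44119) = -8440317652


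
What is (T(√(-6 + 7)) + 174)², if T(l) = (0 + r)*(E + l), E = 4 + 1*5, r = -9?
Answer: 7056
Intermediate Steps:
E = 9 (E = 4 + 5 = 9)
T(l) = -81 - 9*l (T(l) = (0 - 9)*(9 + l) = -9*(9 + l) = -81 - 9*l)
(T(√(-6 + 7)) + 174)² = ((-81 - 9*√(-6 + 7)) + 174)² = ((-81 - 9*√1) + 174)² = ((-81 - 9*1) + 174)² = ((-81 - 9) + 174)² = (-90 + 174)² = 84² = 7056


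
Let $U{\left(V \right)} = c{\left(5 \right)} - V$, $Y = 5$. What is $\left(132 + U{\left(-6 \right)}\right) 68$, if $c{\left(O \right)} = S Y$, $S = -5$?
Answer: $7684$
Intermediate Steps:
$c{\left(O \right)} = -25$ ($c{\left(O \right)} = \left(-5\right) 5 = -25$)
$U{\left(V \right)} = -25 - V$
$\left(132 + U{\left(-6 \right)}\right) 68 = \left(132 - 19\right) 68 = 113 \cdot 68 = 7684$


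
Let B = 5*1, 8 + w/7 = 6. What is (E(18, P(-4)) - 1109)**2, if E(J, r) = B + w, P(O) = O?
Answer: 1249924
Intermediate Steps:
w = -14 (w = -56 + 7*6 = -56 + 42 = -14)
B = 5
E(J, r) = -9 (E(J, r) = 5 - 14 = -9)
(E(18, P(-4)) - 1109)**2 = (-9 - 1109)**2 = (-1118)**2 = 1249924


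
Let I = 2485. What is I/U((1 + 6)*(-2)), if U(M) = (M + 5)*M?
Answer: 355/18 ≈ 19.722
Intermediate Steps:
U(M) = M*(5 + M) (U(M) = (5 + M)*M = M*(5 + M))
I/U((1 + 6)*(-2)) = 2485/((((1 + 6)*(-2))*(5 + (1 + 6)*(-2)))) = 2485/(((7*(-2))*(5 + 7*(-2)))) = 2485/((-14*(5 - 14))) = 2485/((-14*(-9))) = 2485/126 = 2485*(1/126) = 355/18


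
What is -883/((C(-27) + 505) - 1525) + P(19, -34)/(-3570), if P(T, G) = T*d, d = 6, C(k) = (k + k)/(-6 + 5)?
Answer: 72433/82110 ≈ 0.88215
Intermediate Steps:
C(k) = -2*k (C(k) = (2*k)/(-1) = (2*k)*(-1) = -2*k)
P(T, G) = 6*T (P(T, G) = T*6 = 6*T)
-883/((C(-27) + 505) - 1525) + P(19, -34)/(-3570) = -883/((-2*(-27) + 505) - 1525) + (6*19)/(-3570) = -883/((54 + 505) - 1525) + 114*(-1/3570) = -883/(559 - 1525) - 19/595 = -883/(-966) - 19/595 = -883*(-1/966) - 19/595 = 883/966 - 19/595 = 72433/82110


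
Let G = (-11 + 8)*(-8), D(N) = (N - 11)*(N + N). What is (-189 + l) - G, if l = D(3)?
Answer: -261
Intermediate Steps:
D(N) = 2*N*(-11 + N) (D(N) = (-11 + N)*(2*N) = 2*N*(-11 + N))
l = -48 (l = 2*3*(-11 + 3) = 2*3*(-8) = -48)
G = 24 (G = -3*(-8) = 24)
(-189 + l) - G = (-189 - 48) - 1*24 = -237 - 24 = -261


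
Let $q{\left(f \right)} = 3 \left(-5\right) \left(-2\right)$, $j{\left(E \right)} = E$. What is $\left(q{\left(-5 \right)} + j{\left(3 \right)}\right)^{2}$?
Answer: $1089$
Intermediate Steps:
$q{\left(f \right)} = 30$ ($q{\left(f \right)} = \left(-15\right) \left(-2\right) = 30$)
$\left(q{\left(-5 \right)} + j{\left(3 \right)}\right)^{2} = \left(30 + 3\right)^{2} = 33^{2} = 1089$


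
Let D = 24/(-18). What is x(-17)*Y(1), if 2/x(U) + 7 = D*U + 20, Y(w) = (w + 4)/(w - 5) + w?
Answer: -3/214 ≈ -0.014019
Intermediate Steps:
D = -4/3 (D = 24*(-1/18) = -4/3 ≈ -1.3333)
Y(w) = w + (4 + w)/(-5 + w) (Y(w) = (4 + w)/(-5 + w) + w = w + (4 + w)/(-5 + w))
x(U) = 2/(13 - 4*U/3) (x(U) = 2/(-7 + (-4*U/3 + 20)) = 2/(-7 + (20 - 4*U/3)) = 2/(13 - 4*U/3))
x(-17)*Y(1) = (-6/(-39 + 4*(-17)))*((4 + 1² - 4*1)/(-5 + 1)) = (-6/(-39 - 68))*((4 + 1 - 4)/(-4)) = (-6/(-107))*(-¼*1) = -6*(-1/107)*(-¼) = (6/107)*(-¼) = -3/214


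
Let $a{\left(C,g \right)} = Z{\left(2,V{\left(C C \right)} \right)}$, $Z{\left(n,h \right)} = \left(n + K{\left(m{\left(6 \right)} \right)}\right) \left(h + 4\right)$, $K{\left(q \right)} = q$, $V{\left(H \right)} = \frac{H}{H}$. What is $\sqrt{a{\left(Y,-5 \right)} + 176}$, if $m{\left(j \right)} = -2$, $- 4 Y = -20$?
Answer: $4 \sqrt{11} \approx 13.266$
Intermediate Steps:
$Y = 5$ ($Y = \left(- \frac{1}{4}\right) \left(-20\right) = 5$)
$V{\left(H \right)} = 1$
$Z{\left(n,h \right)} = \left(-2 + n\right) \left(4 + h\right)$ ($Z{\left(n,h \right)} = \left(n - 2\right) \left(h + 4\right) = \left(-2 + n\right) \left(4 + h\right)$)
$a{\left(C,g \right)} = 0$ ($a{\left(C,g \right)} = -8 - 2 + 4 \cdot 2 + 1 \cdot 2 = -8 - 2 + 8 + 2 = 0$)
$\sqrt{a{\left(Y,-5 \right)} + 176} = \sqrt{0 + 176} = \sqrt{176} = 4 \sqrt{11}$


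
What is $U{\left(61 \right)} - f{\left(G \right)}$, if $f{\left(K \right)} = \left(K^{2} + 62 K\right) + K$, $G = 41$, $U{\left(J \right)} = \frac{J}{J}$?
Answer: $-4263$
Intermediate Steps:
$U{\left(J \right)} = 1$
$f{\left(K \right)} = K^{2} + 63 K$
$U{\left(61 \right)} - f{\left(G \right)} = 1 - 41 \left(63 + 41\right) = 1 - 41 \cdot 104 = 1 - 4264 = -4263$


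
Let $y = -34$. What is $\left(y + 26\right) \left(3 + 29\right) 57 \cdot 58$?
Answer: $-846336$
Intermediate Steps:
$\left(y + 26\right) \left(3 + 29\right) 57 \cdot 58 = \left(-34 + 26\right) \left(3 + 29\right) 57 \cdot 58 = \left(-8\right) 32 \cdot 57 \cdot 58 = \left(-256\right) 57 \cdot 58 = \left(-14592\right) 58 = -846336$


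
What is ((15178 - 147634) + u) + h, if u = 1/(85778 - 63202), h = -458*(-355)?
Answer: 680305185/22576 ≈ 30134.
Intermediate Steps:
h = 162590
u = 1/22576 ≈ 4.4295e-5
((15178 - 147634) + u) + h = ((15178 - 147634) + 1/22576) + 162590 = (-132456 + 1/22576) + 162590 = -2990326655/22576 + 162590 = 680305185/22576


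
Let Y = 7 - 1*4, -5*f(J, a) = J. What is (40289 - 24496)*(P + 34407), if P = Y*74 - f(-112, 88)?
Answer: 2732710169/5 ≈ 5.4654e+8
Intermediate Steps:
f(J, a) = -J/5
Y = 3 (Y = 7 - 4 = 3)
P = 998/5 (P = 3*74 - (-1)*(-112)/5 = 222 - 1*112/5 = 222 - 112/5 = 998/5 ≈ 199.60)
(40289 - 24496)*(P + 34407) = (40289 - 24496)*(998/5 + 34407) = 15793*(173033/5) = 2732710169/5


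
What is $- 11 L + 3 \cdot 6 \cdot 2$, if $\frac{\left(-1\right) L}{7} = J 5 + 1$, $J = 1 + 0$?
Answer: $498$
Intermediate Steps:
$J = 1$
$L = -42$ ($L = - 7 \left(1 \cdot 5 + 1\right) = - 7 \left(5 + 1\right) = \left(-7\right) 6 = -42$)
$- 11 L + 3 \cdot 6 \cdot 2 = \left(-11\right) \left(-42\right) + 3 \cdot 6 \cdot 2 = 462 + 18 \cdot 2 = 462 + 36 = 498$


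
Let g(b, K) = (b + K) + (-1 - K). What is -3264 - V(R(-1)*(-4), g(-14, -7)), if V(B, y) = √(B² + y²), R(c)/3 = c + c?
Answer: -3264 - 3*√89 ≈ -3292.3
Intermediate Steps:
g(b, K) = -1 + b (g(b, K) = (K + b) + (-1 - K) = -1 + b)
R(c) = 6*c (R(c) = 3*(c + c) = 3*(2*c) = 6*c)
-3264 - V(R(-1)*(-4), g(-14, -7)) = -3264 - √(((6*(-1))*(-4))² + (-1 - 14)²) = -3264 - √((-6*(-4))² + (-15)²) = -3264 - √(24² + 225) = -3264 - √(576 + 225) = -3264 - √801 = -3264 - 3*√89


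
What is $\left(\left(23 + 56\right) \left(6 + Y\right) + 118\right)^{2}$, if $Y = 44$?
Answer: $16548624$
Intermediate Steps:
$\left(\left(23 + 56\right) \left(6 + Y\right) + 118\right)^{2} = \left(\left(23 + 56\right) \left(6 + 44\right) + 118\right)^{2} = \left(79 \cdot 50 + 118\right)^{2} = \left(3950 + 118\right)^{2} = 4068^{2} = 16548624$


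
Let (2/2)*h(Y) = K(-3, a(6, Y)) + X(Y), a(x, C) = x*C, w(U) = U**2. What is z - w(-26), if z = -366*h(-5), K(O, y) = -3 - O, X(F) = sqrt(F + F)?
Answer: -676 - 366*I*sqrt(10) ≈ -676.0 - 1157.4*I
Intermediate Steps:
X(F) = sqrt(2)*sqrt(F) (X(F) = sqrt(2*F) = sqrt(2)*sqrt(F))
a(x, C) = C*x
h(Y) = sqrt(2)*sqrt(Y) (h(Y) = (-3 - 1*(-3)) + sqrt(2)*sqrt(Y) = (-3 + 3) + sqrt(2)*sqrt(Y) = 0 + sqrt(2)*sqrt(Y) = sqrt(2)*sqrt(Y))
z = -366*I*sqrt(10) (z = -366*sqrt(2)*sqrt(-5) = -366*sqrt(2)*I*sqrt(5) = -366*I*sqrt(10) ≈ -1157.4*I)
z - w(-26) = -366*I*sqrt(10) - 1*(-26)**2 = -366*I*sqrt(10) - 1*676 = -366*I*sqrt(10) - 676 = -676 - 366*I*sqrt(10)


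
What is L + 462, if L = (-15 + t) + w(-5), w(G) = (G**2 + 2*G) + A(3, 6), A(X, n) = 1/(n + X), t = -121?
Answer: 3070/9 ≈ 341.11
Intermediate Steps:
A(X, n) = 1/(X + n)
w(G) = 1/9 + G**2 + 2*G (w(G) = (G**2 + 2*G) + 1/(3 + 6) = (G**2 + 2*G) + 1/9 = 1/9 + G**2 + 2*G)
L = -1088/9 (L = (-15 - 121) + (1/9 + (-5)**2 + 2*(-5)) = -136 + (1/9 + 25 - 10) = -136 + 136/9 = -1088/9 ≈ -120.89)
L + 462 = -1088/9 + 462 = 3070/9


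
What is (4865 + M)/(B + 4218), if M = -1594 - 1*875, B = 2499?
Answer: 2396/6717 ≈ 0.35671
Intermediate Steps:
M = -2469 (M = -1594 - 875 = -2469)
(4865 + M)/(B + 4218) = (4865 - 2469)/(2499 + 4218) = 2396/6717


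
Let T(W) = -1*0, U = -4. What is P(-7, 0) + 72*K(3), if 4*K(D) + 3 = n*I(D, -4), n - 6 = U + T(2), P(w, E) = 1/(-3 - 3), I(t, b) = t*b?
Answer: -2917/6 ≈ -486.17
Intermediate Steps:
I(t, b) = b*t
T(W) = 0
P(w, E) = -⅙ (P(w, E) = 1/(-6) = -⅙)
n = 2 (n = 6 + (-4 + 0) = 6 - 4 = 2)
K(D) = -¾ - 2*D (K(D) = -¾ + (2*(-4*D))/4 = -¾ + (-8*D)/4 = -¾ - 2*D)
P(-7, 0) + 72*K(3) = -⅙ + 72*(-¾ - 2*3) = -⅙ + 72*(-¾ - 6) = -⅙ + 72*(-27/4) = -⅙ - 486 = -2917/6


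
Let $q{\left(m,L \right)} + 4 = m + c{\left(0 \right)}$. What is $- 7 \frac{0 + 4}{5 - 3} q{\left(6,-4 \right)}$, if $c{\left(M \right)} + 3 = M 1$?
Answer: $14$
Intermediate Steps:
$c{\left(M \right)} = -3 + M$ ($c{\left(M \right)} = -3 + M 1 = -3 + M$)
$q{\left(m,L \right)} = -7 + m$ ($q{\left(m,L \right)} = -4 + \left(m + \left(-3 + 0\right)\right) = -4 + \left(m - 3\right) = -4 + \left(-3 + m\right) = -7 + m$)
$- 7 \frac{0 + 4}{5 - 3} q{\left(6,-4 \right)} = - 7 \frac{0 + 4}{5 - 3} \left(-7 + 6\right) = - 7 \cdot \frac{4}{2} \left(-1\right) = - 7 \cdot 4 \cdot \frac{1}{2} \left(-1\right) = \left(-7\right) 2 \left(-1\right) = \left(-14\right) \left(-1\right) = 14$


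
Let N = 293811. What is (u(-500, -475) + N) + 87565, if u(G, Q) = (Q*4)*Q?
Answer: 1283876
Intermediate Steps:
u(G, Q) = 4*Q**2 (u(G, Q) = (4*Q)*Q = 4*Q**2)
(u(-500, -475) + N) + 87565 = (4*(-475)**2 + 293811) + 87565 = (4*225625 + 293811) + 87565 = (902500 + 293811) + 87565 = 1196311 + 87565 = 1283876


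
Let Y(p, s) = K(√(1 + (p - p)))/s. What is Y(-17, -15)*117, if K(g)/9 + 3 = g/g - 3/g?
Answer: 351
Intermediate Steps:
K(g) = -18 - 27/g (K(g) = -27 + 9*(g/g - 3/g) = -27 + 9*(1 - 3/g) = -27 + (9 - 27/g) = -18 - 27/g)
Y(p, s) = -45/s (Y(p, s) = (-18 - 27/√(1 + (p - p)))/s = (-18 - 27/√(1 + 0))/s = (-18 - 27/(√1))/s = (-18 - 27/1)/s = (-18 - 27*1)/s = (-18 - 27)/s = -45/s)
Y(-17, -15)*117 = -45/(-15)*117 = -45*(-1/15)*117 = 3*117 = 351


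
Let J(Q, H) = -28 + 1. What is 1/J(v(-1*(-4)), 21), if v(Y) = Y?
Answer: -1/27 ≈ -0.037037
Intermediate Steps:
J(Q, H) = -27
1/J(v(-1*(-4)), 21) = 1/(-27) = -1/27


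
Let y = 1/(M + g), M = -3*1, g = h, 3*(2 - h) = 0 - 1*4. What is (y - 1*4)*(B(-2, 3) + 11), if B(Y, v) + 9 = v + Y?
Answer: -3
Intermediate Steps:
h = 10/3 (h = 2 - (0 - 1*4)/3 = 2 - (0 - 4)/3 = 2 - 1/3*(-4) = 2 + 4/3 = 10/3 ≈ 3.3333)
B(Y, v) = -9 + Y + v (B(Y, v) = -9 + (v + Y) = -9 + (Y + v) = -9 + Y + v)
g = 10/3 ≈ 3.3333
M = -3
y = 3 (y = 1/(-3 + 10/3) = 1/(1/3) = 3)
(y - 1*4)*(B(-2, 3) + 11) = (3 - 1*4)*((-9 - 2 + 3) + 11) = (3 - 4)*(-8 + 11) = -1*3 = -3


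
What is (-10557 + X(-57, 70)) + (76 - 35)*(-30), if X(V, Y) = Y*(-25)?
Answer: -13537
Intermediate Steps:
X(V, Y) = -25*Y
(-10557 + X(-57, 70)) + (76 - 35)*(-30) = (-10557 - 25*70) + (76 - 35)*(-30) = (-10557 - 1750) + 41*(-30) = -12307 - 1230 = -13537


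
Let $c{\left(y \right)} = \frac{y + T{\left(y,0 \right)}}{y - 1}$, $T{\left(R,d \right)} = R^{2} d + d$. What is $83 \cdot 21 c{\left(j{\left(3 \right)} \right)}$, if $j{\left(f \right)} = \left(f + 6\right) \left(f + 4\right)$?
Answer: $\frac{109809}{62} \approx 1771.1$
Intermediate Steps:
$j{\left(f \right)} = \left(4 + f\right) \left(6 + f\right)$ ($j{\left(f \right)} = \left(6 + f\right) \left(4 + f\right) = \left(4 + f\right) \left(6 + f\right)$)
$T{\left(R,d \right)} = d + d R^{2}$ ($T{\left(R,d \right)} = d R^{2} + d = d + d R^{2}$)
$c{\left(y \right)} = \frac{y}{-1 + y}$ ($c{\left(y \right)} = \frac{y + 0 \left(1 + y^{2}\right)}{y - 1} = \frac{y + 0}{-1 + y} = \frac{y}{-1 + y}$)
$83 \cdot 21 c{\left(j{\left(3 \right)} \right)} = 83 \cdot 21 \frac{24 + 3^{2} + 10 \cdot 3}{-1 + \left(24 + 3^{2} + 10 \cdot 3\right)} = 1743 \frac{24 + 9 + 30}{-1 + \left(24 + 9 + 30\right)} = 1743 \frac{63}{-1 + 63} = 1743 \cdot \frac{63}{62} = \frac{109809}{62}$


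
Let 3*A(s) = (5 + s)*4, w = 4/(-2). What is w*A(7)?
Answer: -32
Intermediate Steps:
w = -2 (w = 4*(-½) = -2)
A(s) = 20/3 + 4*s/3 (A(s) = ((5 + s)*4)/3 = (20 + 4*s)/3 = 20/3 + 4*s/3)
w*A(7) = -2*(20/3 + (4/3)*7) = -2*(20/3 + 28/3) = -2*16 = -32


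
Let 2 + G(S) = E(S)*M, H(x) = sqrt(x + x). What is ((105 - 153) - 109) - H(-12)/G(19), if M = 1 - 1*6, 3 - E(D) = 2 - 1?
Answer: -157 + I*sqrt(6)/6 ≈ -157.0 + 0.40825*I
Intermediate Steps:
E(D) = 2 (E(D) = 3 - (2 - 1) = 3 - 1*1 = 3 - 1 = 2)
M = -5 (M = 1 - 6 = -5)
H(x) = sqrt(2)*sqrt(x) (H(x) = sqrt(2*x) = sqrt(2)*sqrt(x))
G(S) = -12 (G(S) = -2 + 2*(-5) = -2 - 10 = -12)
((105 - 153) - 109) - H(-12)/G(19) = ((105 - 153) - 109) - sqrt(2)*sqrt(-12)/(-12) = (-48 - 109) - sqrt(2)*(2*I*sqrt(3))*(-1)/12 = -157 - 2*I*sqrt(6)*(-1)/12 = -157 - (-1)*I*sqrt(6)/6 = -157 + I*sqrt(6)/6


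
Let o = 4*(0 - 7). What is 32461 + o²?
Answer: 33245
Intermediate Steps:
o = -28 (o = 4*(-7) = -28)
32461 + o² = 32461 + (-28)² = 32461 + 784 = 33245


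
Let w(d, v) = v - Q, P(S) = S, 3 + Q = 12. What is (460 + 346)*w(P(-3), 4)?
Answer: -4030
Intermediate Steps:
Q = 9 (Q = -3 + 12 = 9)
w(d, v) = -9 + v (w(d, v) = v - 1*9 = v - 9 = -9 + v)
(460 + 346)*w(P(-3), 4) = (460 + 346)*(-9 + 4) = 806*(-5) = -4030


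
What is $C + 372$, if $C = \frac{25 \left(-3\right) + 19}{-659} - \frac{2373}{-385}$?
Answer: $\frac{13709621}{36245} \approx 378.25$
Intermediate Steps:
$C = \frac{226481}{36245}$ ($C = \left(-75 + 19\right) \left(- \frac{1}{659}\right) - - \frac{339}{55} = \left(-56\right) \left(- \frac{1}{659}\right) + \frac{339}{55} = \frac{56}{659} + \frac{339}{55} = \frac{226481}{36245} \approx 6.2486$)
$C + 372 = \frac{226481}{36245} + 372 = \frac{13709621}{36245}$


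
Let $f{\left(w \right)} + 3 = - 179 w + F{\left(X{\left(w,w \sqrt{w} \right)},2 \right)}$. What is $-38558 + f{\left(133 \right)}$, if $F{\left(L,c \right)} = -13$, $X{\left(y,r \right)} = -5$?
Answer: $-62381$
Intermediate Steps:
$f{\left(w \right)} = -16 - 179 w$ ($f{\left(w \right)} = -3 - \left(13 + 179 w\right) = -16 - 179 w$)
$-38558 + f{\left(133 \right)} = -38558 - 23823 = -62381$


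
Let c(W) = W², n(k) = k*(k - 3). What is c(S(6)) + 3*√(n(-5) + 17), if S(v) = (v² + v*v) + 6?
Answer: 6084 + 3*√57 ≈ 6106.6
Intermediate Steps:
S(v) = 6 + 2*v² (S(v) = (v² + v²) + 6 = 2*v² + 6 = 6 + 2*v²)
n(k) = k*(-3 + k)
c(S(6)) + 3*√(n(-5) + 17) = (6 + 2*6²)² + 3*√(-5*(-3 - 5) + 17) = (6 + 2*36)² + 3*√(-5*(-8) + 17) = (6 + 72)² + 3*√(40 + 17) = 78² + 3*√57 = 6084 + 3*√57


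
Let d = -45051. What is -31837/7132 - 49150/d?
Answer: -1083750887/321303732 ≈ -3.3730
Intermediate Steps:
-31837/7132 - 49150/d = -31837/7132 - 49150/(-45051) = -31837*1/7132 - 49150*(-1/45051) = -31837/7132 + 49150/45051 = -1083750887/321303732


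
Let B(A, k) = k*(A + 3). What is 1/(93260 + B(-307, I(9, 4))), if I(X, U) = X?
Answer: 1/90524 ≈ 1.1047e-5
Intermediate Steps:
B(A, k) = k*(3 + A)
1/(93260 + B(-307, I(9, 4))) = 1/(93260 + 9*(3 - 307)) = 1/(93260 + 9*(-304)) = 1/(93260 - 2736) = 1/90524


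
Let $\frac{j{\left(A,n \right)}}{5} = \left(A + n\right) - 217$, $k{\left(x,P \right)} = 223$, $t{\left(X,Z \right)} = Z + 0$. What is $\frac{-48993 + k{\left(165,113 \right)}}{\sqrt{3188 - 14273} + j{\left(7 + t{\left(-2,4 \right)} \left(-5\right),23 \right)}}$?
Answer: $\frac{1682565}{36077} + \frac{4877 i \sqrt{11085}}{108231} \approx 46.638 + 4.7443 i$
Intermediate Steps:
$t{\left(X,Z \right)} = Z$
$j{\left(A,n \right)} = -1085 + 5 A + 5 n$ ($j{\left(A,n \right)} = 5 \left(\left(A + n\right) - 217\right) = 5 \left(-217 + A + n\right) = -1085 + 5 A + 5 n$)
$\frac{-48993 + k{\left(165,113 \right)}}{\sqrt{3188 - 14273} + j{\left(7 + t{\left(-2,4 \right)} \left(-5\right),23 \right)}} = \frac{-48993 + 223}{\sqrt{3188 - 14273} + \left(-1085 + 5 \left(7 + 4 \left(-5\right)\right) + 5 \cdot 23\right)} = - \frac{48770}{\sqrt{-11085} + \left(-1085 + 5 \left(7 - 20\right) + 115\right)} = - \frac{48770}{i \sqrt{11085} + \left(-1085 + 5 \left(-13\right) + 115\right)} = - \frac{48770}{i \sqrt{11085} - 1035} = - \frac{48770}{-1035 + i \sqrt{11085}}$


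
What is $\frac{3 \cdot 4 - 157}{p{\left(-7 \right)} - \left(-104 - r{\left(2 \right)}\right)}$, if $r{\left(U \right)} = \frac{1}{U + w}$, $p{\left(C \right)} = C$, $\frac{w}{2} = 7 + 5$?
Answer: $- \frac{130}{87} \approx -1.4943$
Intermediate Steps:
$w = 24$ ($w = 2 \left(7 + 5\right) = 2 \cdot 12 = 24$)
$r{\left(U \right)} = \frac{1}{24 + U}$ ($r{\left(U \right)} = \frac{1}{U + 24} = \frac{1}{24 + U}$)
$\frac{3 \cdot 4 - 157}{p{\left(-7 \right)} - \left(-104 - r{\left(2 \right)}\right)} = \frac{3 \cdot 4 - 157}{-7 + \left(\left(\frac{1}{24 + 2} + 164\right) - 60\right)} = \frac{12 - 157}{-7 + \left(\left(\frac{1}{26} + 164\right) - 60\right)} = - \frac{145}{-7 + \left(\left(\frac{1}{26} + 164\right) - 60\right)} = - \frac{145}{-7 + \left(\frac{4265}{26} - 60\right)} = - \frac{145}{-7 + \frac{2705}{26}} = - \frac{145}{\frac{2523}{26}} = \left(-145\right) \frac{26}{2523} = - \frac{130}{87}$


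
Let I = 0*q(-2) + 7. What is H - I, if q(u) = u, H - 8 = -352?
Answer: -351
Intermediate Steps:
H = -344 (H = 8 - 352 = -344)
I = 7 (I = 0*(-2) + 7 = 0 + 7 = 7)
H - I = -344 - 1*7 = -344 - 7 = -351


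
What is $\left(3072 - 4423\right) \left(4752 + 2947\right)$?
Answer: $-10401349$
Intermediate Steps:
$\left(3072 - 4423\right) \left(4752 + 2947\right) = \left(-1351\right) 7699 = -10401349$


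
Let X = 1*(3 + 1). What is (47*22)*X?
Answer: 4136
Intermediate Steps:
X = 4 (X = 1*4 = 4)
(47*22)*X = (47*22)*4 = 1034*4 = 4136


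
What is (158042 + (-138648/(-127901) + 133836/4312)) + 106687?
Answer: 36504542829765/137877278 ≈ 2.6476e+5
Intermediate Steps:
(158042 + (-138648/(-127901) + 133836/4312)) + 106687 = (158042 + (-138648*(-1/127901) + 133836*(1/4312))) + 106687 = (158042 + (138648/127901 + 33459/1078)) + 106687 = (158042 + 4428902103/137877278) + 106687 = 21794829671779/137877278 + 106687 = 36504542829765/137877278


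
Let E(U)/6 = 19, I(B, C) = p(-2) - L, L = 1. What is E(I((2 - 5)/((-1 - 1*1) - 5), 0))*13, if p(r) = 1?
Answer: 1482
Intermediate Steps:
I(B, C) = 0 (I(B, C) = 1 - 1*1 = 1 - 1 = 0)
E(U) = 114 (E(U) = 6*19 = 114)
E(I((2 - 5)/((-1 - 1*1) - 5), 0))*13 = 114*13 = 1482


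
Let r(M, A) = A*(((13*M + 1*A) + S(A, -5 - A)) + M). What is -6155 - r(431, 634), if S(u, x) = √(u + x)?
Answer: -4233667 - 634*I*√5 ≈ -4.2337e+6 - 1417.7*I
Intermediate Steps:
r(M, A) = A*(A + 14*M + I*√5) (r(M, A) = A*(((13*M + 1*A) + √(A + (-5 - A))) + M) = A*(((13*M + A) + √(-5)) + M) = A*(((A + 13*M) + I*√5) + M) = A*((A + 13*M + I*√5) + M) = A*(A + 14*M + I*√5))
-6155 - r(431, 634) = -6155 - 634*(634 + 14*431 + I*√5) = -6155 - 634*(634 + 6034 + I*√5) = -6155 - 634*(6668 + I*√5) = -6155 - (4227512 + 634*I*√5) = -6155 + (-4227512 - 634*I*√5) = -4233667 - 634*I*√5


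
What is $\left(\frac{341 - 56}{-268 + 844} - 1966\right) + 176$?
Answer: $- \frac{343585}{192} \approx -1789.5$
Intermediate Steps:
$\left(\frac{341 - 56}{-268 + 844} - 1966\right) + 176 = \left(\frac{285}{576} - 1966\right) + 176 = \left(285 \cdot \frac{1}{576} - 1966\right) + 176 = \left(\frac{95}{192} - 1966\right) + 176 = - \frac{377377}{192} + 176 = - \frac{343585}{192}$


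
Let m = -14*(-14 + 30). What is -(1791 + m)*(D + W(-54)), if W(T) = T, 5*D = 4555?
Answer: -1342919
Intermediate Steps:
D = 911 (D = (⅕)*4555 = 911)
m = -224 (m = -14*16 = -224)
-(1791 + m)*(D + W(-54)) = -(1791 - 224)*(911 - 54) = -1567*857 = -1*1342919 = -1342919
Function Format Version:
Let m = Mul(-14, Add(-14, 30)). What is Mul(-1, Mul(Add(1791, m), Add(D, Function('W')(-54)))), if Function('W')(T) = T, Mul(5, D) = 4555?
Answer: -1342919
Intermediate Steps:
D = 911 (D = Mul(Rational(1, 5), 4555) = 911)
m = -224 (m = Mul(-14, 16) = -224)
Mul(-1, Mul(Add(1791, m), Add(D, Function('W')(-54)))) = Mul(-1, Mul(Add(1791, -224), Add(911, -54))) = Mul(-1, Mul(1567, 857)) = Mul(-1, 1342919) = -1342919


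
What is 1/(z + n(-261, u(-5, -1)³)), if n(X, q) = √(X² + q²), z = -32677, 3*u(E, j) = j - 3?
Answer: -23821533/778366569536 - 27*√49664305/778366569536 ≈ -3.0849e-5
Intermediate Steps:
u(E, j) = -1 + j/3 (u(E, j) = (j - 3)/3 = (-3 + j)/3 = -1 + j/3)
1/(z + n(-261, u(-5, -1)³)) = 1/(-32677 + √((-261)² + ((-1 + (⅓)*(-1))³)²)) = 1/(-32677 + √(68121 + ((-1 - ⅓)³)²)) = 1/(-32677 + √(68121 + ((-4/3)³)²)) = 1/(-32677 + √(68121 + (-64/27)²)) = 1/(-32677 + √(68121 + 4096/729)) = 1/(-32677 + √(49664305/729)) = 1/(-32677 + √49664305/27)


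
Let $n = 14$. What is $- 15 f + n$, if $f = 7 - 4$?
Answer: $-31$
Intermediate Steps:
$f = 3$ ($f = 7 - 4 = 3$)
$- 15 f + n = \left(-15\right) 3 + 14 = -45 + 14 = -31$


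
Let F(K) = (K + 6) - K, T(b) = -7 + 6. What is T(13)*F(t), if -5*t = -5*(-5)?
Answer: -6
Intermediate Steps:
T(b) = -1
t = -5 (t = -(-1)*(-5) = -⅕*25 = -5)
F(K) = 6 (F(K) = (6 + K) - K = 6)
T(13)*F(t) = -1*6 = -6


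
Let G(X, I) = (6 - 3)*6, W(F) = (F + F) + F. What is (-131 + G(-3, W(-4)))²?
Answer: 12769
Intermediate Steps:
W(F) = 3*F (W(F) = 2*F + F = 3*F)
G(X, I) = 18 (G(X, I) = 3*6 = 18)
(-131 + G(-3, W(-4)))² = (-131 + 18)² = (-113)² = 12769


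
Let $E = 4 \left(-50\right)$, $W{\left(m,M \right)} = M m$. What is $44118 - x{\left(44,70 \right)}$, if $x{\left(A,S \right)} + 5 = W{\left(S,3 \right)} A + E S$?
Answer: $48883$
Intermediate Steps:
$E = -200$
$x{\left(A,S \right)} = -5 - 200 S + 3 A S$ ($x{\left(A,S \right)} = -5 + \left(3 S A - 200 S\right) = -5 + \left(3 A S - 200 S\right) = -5 + \left(- 200 S + 3 A S\right) = -5 - 200 S + 3 A S$)
$44118 - x{\left(44,70 \right)} = 44118 - \left(-5 - 14000 + 3 \cdot 44 \cdot 70\right) = 44118 - \left(-5 - 14000 + 9240\right) = 44118 - -4765 = 44118 + 4765 = 48883$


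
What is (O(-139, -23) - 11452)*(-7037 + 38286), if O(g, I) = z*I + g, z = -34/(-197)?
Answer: -71379247041/197 ≈ -3.6233e+8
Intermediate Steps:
z = 34/197 (z = -34*(-1/197) = 34/197 ≈ 0.17259)
O(g, I) = g + 34*I/197 (O(g, I) = 34*I/197 + g = g + 34*I/197)
(O(-139, -23) - 11452)*(-7037 + 38286) = ((-139 + (34/197)*(-23)) - 11452)*(-7037 + 38286) = ((-139 - 782/197) - 11452)*31249 = (-28165/197 - 11452)*31249 = -2284209/197*31249 = -71379247041/197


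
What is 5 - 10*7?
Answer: -65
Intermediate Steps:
5 - 10*7 = 5 - 70 = -65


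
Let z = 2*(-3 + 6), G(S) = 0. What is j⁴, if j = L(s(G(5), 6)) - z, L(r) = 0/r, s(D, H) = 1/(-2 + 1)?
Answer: 1296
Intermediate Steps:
z = 6 (z = 2*3 = 6)
s(D, H) = -1 (s(D, H) = 1/(-1) = -1)
L(r) = 0
j = -6 (j = 0 - 1*6 = 0 - 6 = -6)
j⁴ = (-6)⁴ = 1296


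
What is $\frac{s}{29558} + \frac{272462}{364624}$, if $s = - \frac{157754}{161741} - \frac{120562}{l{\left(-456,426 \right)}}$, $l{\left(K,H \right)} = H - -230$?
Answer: $\frac{26479317438820601}{35735040679030576} \approx 0.74099$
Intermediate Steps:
$l{\left(K,H \right)} = 230 + H$ ($l{\left(K,H \right)} = H + 230 = 230 + H$)
$s = - \frac{9801652533}{53051048}$ ($s = - \frac{157754}{161741} - \frac{120562}{230 + 426} = \left(-157754\right) \frac{1}{161741} - \frac{120562}{656} = - \frac{157754}{161741} - \frac{60281}{328} = - \frac{9801652533}{53051048} \approx -184.76$)
$\frac{s}{29558} + \frac{272462}{364624} = - \frac{9801652533}{53051048 \cdot 29558} + \frac{272462}{364624} = \left(- \frac{9801652533}{53051048}\right) \frac{1}{29558} + 272462 \cdot \frac{1}{364624} = - \frac{9801652533}{1568082876784} + \frac{136231}{182312} = \frac{26479317438820601}{35735040679030576}$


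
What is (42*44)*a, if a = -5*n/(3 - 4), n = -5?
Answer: -46200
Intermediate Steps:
a = -25 (a = -(-25)/(3 - 4) = -(-25)/(-1) = -(-25)*(-1) = -5*5 = -25)
(42*44)*a = (42*44)*(-25) = 1848*(-25) = -46200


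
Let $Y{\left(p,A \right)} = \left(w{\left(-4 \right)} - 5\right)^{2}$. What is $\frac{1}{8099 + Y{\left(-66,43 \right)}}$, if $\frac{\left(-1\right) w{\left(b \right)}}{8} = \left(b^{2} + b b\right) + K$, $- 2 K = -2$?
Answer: $\frac{1}{80460} \approx 1.2429 \cdot 10^{-5}$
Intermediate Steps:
$K = 1$ ($K = \left(- \frac{1}{2}\right) \left(-2\right) = 1$)
$w{\left(b \right)} = -8 - 16 b^{2}$ ($w{\left(b \right)} = - 8 \left(\left(b^{2} + b b\right) + 1\right) = - 8 \left(\left(b^{2} + b^{2}\right) + 1\right) = - 8 \left(2 b^{2} + 1\right) = - 8 \left(1 + 2 b^{2}\right) = -8 - 16 b^{2}$)
$Y{\left(p,A \right)} = 72361$ ($Y{\left(p,A \right)} = \left(\left(-8 - 16 \left(-4\right)^{2}\right) - 5\right)^{2} = \left(\left(-8 - 256\right) - 5\right)^{2} = \left(-264 - 5\right)^{2} = \left(-269\right)^{2} = 72361$)
$\frac{1}{8099 + Y{\left(-66,43 \right)}} = \frac{1}{8099 + 72361} = \frac{1}{80460}$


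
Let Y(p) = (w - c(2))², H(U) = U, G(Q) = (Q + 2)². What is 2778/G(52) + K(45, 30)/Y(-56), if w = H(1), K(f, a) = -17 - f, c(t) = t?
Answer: -29669/486 ≈ -61.047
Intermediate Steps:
G(Q) = (2 + Q)²
w = 1
Y(p) = 1 (Y(p) = (1 - 1*2)² = (1 - 2)² = (-1)² = 1)
2778/G(52) + K(45, 30)/Y(-56) = 2778/((2 + 52)²) + (-17 - 1*45)/1 = 2778/(54²) + (-17 - 45)*1 = 2778/2916 - 62*1 = 2778*(1/2916) - 62 = 463/486 - 62 = -29669/486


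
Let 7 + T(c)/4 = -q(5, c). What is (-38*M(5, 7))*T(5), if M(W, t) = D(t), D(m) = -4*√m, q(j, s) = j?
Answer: -7296*√7 ≈ -19303.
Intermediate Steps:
M(W, t) = -4*√t
T(c) = -48 (T(c) = -28 + 4*(-1*5) = -28 + 4*(-5) = -28 - 20 = -48)
(-38*M(5, 7))*T(5) = -(-152)*√7*(-48) = (152*√7)*(-48) = -7296*√7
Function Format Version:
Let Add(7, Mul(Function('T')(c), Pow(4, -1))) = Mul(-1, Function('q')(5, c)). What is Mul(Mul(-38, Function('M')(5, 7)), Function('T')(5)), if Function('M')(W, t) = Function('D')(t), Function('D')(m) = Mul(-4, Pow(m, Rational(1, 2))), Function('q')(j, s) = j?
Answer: Mul(-7296, Pow(7, Rational(1, 2))) ≈ -19303.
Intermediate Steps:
Function('M')(W, t) = Mul(-4, Pow(t, Rational(1, 2)))
Function('T')(c) = -48 (Function('T')(c) = Add(-28, Mul(4, Mul(-1, 5))) = Add(-28, Mul(4, -5)) = Add(-28, -20) = -48)
Mul(Mul(-38, Function('M')(5, 7)), Function('T')(5)) = Mul(Mul(-38, Mul(-4, Pow(7, Rational(1, 2)))), -48) = Mul(Mul(152, Pow(7, Rational(1, 2))), -48) = Mul(-7296, Pow(7, Rational(1, 2)))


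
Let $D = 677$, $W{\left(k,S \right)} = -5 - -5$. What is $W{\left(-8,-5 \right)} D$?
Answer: $0$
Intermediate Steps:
$W{\left(k,S \right)} = 0$ ($W{\left(k,S \right)} = -5 + 5 = 0$)
$W{\left(-8,-5 \right)} D = 0 \cdot 677 = 0$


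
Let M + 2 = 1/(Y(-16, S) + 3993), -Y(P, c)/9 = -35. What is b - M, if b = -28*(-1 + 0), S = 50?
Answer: 129239/4308 ≈ 30.000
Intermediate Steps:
b = 28 (b = -28*(-1) = 28)
Y(P, c) = 315 (Y(P, c) = -9*(-35) = 315)
M = -8615/4308 (M = -2 + 1/(315 + 3993) = -2 + 1/4308 = -8615/4308 ≈ -1.9998)
b - M = 28 - 1*(-8615/4308) = 28 + 8615/4308 = 129239/4308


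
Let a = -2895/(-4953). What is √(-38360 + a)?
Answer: I*√104560133145/1651 ≈ 195.86*I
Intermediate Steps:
a = 965/1651 (a = -2895*(-1/4953) = 965/1651 ≈ 0.58449)
√(-38360 + a) = √(-38360 + 965/1651) = √(-63331395/1651) = I*√104560133145/1651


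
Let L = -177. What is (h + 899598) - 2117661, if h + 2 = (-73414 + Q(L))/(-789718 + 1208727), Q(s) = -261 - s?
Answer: -510380271083/419009 ≈ -1.2181e+6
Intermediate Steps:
h = -911516/419009 (h = -2 + (-73414 + (-261 - 1*(-177)))/(-789718 + 1208727) = -2 + (-73414 + (-261 + 177))/419009 = -2 + (-73414 - 84)*(1/419009) = -2 - 73498*1/419009 = -2 - 73498/419009 = -911516/419009 ≈ -2.1754)
(h + 899598) - 2117661 = (-911516/419009 + 899598) - 2117661 = 376938746866/419009 - 2117661 = -510380271083/419009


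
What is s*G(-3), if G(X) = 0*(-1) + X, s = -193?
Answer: 579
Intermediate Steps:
G(X) = X (G(X) = 0 + X = X)
s*G(-3) = -193*(-3) = 579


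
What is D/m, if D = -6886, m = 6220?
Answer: -3443/3110 ≈ -1.1071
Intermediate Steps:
D/m = -6886/6220 = -6886*1/6220 = -3443/3110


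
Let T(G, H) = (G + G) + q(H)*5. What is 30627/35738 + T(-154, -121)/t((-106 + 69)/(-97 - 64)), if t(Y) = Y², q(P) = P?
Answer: -845729040911/48925322 ≈ -17286.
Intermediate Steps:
T(G, H) = 2*G + 5*H (T(G, H) = (G + G) + H*5 = 2*G + 5*H)
30627/35738 + T(-154, -121)/t((-106 + 69)/(-97 - 64)) = 30627/35738 + (2*(-154) + 5*(-121))/(((-106 + 69)/(-97 - 64))²) = 30627*(1/35738) + (-308 - 605)/((-37/(-161))²) = 30627/35738 - 913/((-37*(-1/161))²) = 30627/35738 - 913/((37/161)²) = 30627/35738 - 913/1369/25921 = 30627/35738 - 913*25921/1369 = 30627/35738 - 23665873/1369 = -845729040911/48925322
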